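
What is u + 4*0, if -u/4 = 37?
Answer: -148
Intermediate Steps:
u = -148 (u = -4*37 = -148)
u + 4*0 = -148 + 4*0 = -148 + 0 = -148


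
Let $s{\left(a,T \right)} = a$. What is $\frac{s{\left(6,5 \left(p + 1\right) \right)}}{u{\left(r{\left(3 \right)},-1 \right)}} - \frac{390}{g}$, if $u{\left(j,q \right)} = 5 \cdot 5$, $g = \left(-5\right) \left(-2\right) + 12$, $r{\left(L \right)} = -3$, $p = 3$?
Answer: $- \frac{4809}{275} \approx -17.487$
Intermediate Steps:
$g = 22$ ($g = 10 + 12 = 22$)
$u{\left(j,q \right)} = 25$
$\frac{s{\left(6,5 \left(p + 1\right) \right)}}{u{\left(r{\left(3 \right)},-1 \right)}} - \frac{390}{g} = \frac{6}{25} - \frac{390}{22} = 6 \cdot \frac{1}{25} - \frac{195}{11} = \frac{6}{25} - \frac{195}{11} = - \frac{4809}{275}$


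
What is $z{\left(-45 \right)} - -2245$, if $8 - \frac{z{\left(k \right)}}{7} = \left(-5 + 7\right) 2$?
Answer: $2273$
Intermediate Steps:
$z{\left(k \right)} = 28$ ($z{\left(k \right)} = 56 - 7 \left(-5 + 7\right) 2 = 56 - 7 \cdot 2 \cdot 2 = 56 - 28 = 28$)
$z{\left(-45 \right)} - -2245 = 28 - -2245 = 28 + 2245 = 2273$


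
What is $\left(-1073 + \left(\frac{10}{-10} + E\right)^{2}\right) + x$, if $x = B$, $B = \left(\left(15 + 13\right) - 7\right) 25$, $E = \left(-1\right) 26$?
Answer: $181$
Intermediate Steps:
$E = -26$
$B = 525$ ($B = \left(28 - 7\right) 25 = 21 \cdot 25 = 525$)
$x = 525$
$\left(-1073 + \left(\frac{10}{-10} + E\right)^{2}\right) + x = \left(-1073 + \left(\frac{10}{-10} - 26\right)^{2}\right) + 525 = \left(-1073 + \left(10 \left(- \frac{1}{10}\right) - 26\right)^{2}\right) + 525 = \left(-1073 + \left(-1 - 26\right)^{2}\right) + 525 = \left(-1073 + \left(-27\right)^{2}\right) + 525 = \left(-1073 + 729\right) + 525 = -344 + 525 = 181$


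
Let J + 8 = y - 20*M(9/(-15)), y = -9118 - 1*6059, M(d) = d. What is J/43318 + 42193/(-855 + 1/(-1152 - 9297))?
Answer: -9616681197967/193499253464 ≈ -49.699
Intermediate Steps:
y = -15177 (y = -9118 - 6059 = -15177)
J = -15173 (J = -8 + (-15177 - 20*9/(-15)) = -8 + (-15177 - 20*9*(-1/15)) = -8 + (-15177 - 20*(-3)/5) = -8 + (-15177 - 1*(-12)) = -8 + (-15177 + 12) = -8 - 15165 = -15173)
J/43318 + 42193/(-855 + 1/(-1152 - 9297)) = -15173/43318 + 42193/(-855 + 1/(-1152 - 9297)) = -15173*1/43318 + 42193/(-855 + 1/(-10449)) = -15173/43318 + 42193/(-855 - 1/10449) = -15173/43318 + 42193/(-8933896/10449) = -15173/43318 + 42193*(-10449/8933896) = -15173/43318 - 440874657/8933896 = -9616681197967/193499253464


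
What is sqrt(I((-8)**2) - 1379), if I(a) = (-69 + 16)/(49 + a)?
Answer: 6*I*sqrt(489290)/113 ≈ 37.141*I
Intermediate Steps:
I(a) = -53/(49 + a)
sqrt(I((-8)**2) - 1379) = sqrt(-53/(49 + (-8)**2) - 1379) = sqrt(-53/(49 + 64) - 1379) = sqrt(-53/113 - 1379) = sqrt(-155880/113) = 6*I*sqrt(489290)/113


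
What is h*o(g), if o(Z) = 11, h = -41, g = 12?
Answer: -451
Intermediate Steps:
h*o(g) = -41*11 = -451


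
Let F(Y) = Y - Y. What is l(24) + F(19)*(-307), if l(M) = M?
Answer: 24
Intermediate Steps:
F(Y) = 0
l(24) + F(19)*(-307) = 24 + 0*(-307) = 24 + 0 = 24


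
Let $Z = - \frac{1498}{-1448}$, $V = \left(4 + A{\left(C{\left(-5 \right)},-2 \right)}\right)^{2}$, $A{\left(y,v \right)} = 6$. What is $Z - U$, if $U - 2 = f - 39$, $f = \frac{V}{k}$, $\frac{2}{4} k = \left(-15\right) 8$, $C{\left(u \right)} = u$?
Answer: $\frac{20879}{543} \approx 38.451$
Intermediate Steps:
$k = -240$ ($k = 2 \left(\left(-15\right) 8\right) = 2 \left(-120\right) = -240$)
$V = 100$ ($V = \left(4 + 6\right)^{2} = 10^{2} = 100$)
$Z = \frac{749}{724}$ ($Z = \left(-1498\right) \left(- \frac{1}{1448}\right) = \frac{749}{724} \approx 1.0345$)
$f = - \frac{5}{12}$ ($f = \frac{100}{-240} = 100 \left(- \frac{1}{240}\right) = - \frac{5}{12} \approx -0.41667$)
$U = - \frac{449}{12}$ ($U = 2 - \frac{473}{12} = - \frac{449}{12} \approx -37.417$)
$Z - U = \frac{749}{724} - - \frac{449}{12} = \frac{749}{724} + \frac{449}{12} = \frac{20879}{543}$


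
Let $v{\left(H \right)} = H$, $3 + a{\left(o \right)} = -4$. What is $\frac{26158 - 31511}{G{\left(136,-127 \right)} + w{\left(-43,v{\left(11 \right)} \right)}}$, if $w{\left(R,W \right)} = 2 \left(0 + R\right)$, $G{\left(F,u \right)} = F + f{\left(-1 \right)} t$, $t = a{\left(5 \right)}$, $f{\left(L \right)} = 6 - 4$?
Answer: $- \frac{5353}{36} \approx -148.69$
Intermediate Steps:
$a{\left(o \right)} = -7$ ($a{\left(o \right)} = -3 - 4 = -7$)
$f{\left(L \right)} = 2$
$t = -7$
$G{\left(F,u \right)} = -14 + F$ ($G{\left(F,u \right)} = F + 2 \left(-7\right) = F - 14 = -14 + F$)
$w{\left(R,W \right)} = 2 R$
$\frac{26158 - 31511}{G{\left(136,-127 \right)} + w{\left(-43,v{\left(11 \right)} \right)}} = \frac{26158 - 31511}{\left(-14 + 136\right) + 2 \left(-43\right)} = - \frac{5353}{122 - 86} = - \frac{5353}{36}$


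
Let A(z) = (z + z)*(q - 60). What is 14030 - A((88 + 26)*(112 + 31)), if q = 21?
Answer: 1285586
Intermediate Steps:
A(z) = -78*z (A(z) = (z + z)*(21 - 60) = (2*z)*(-39) = -78*z)
14030 - A((88 + 26)*(112 + 31)) = 14030 - (-78)*(88 + 26)*(112 + 31) = 14030 - (-78)*114*143 = 14030 - (-78)*16302 = 14030 - 1*(-1271556) = 14030 + 1271556 = 1285586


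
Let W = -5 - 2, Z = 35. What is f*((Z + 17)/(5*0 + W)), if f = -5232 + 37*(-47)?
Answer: 362492/7 ≈ 51785.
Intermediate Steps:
f = -6971 (f = -5232 - 1739 = -6971)
W = -7
f*((Z + 17)/(5*0 + W)) = -6971*(35 + 17)/(5*0 - 7) = -362492/(0 - 7) = -362492/(-7) = -362492*(-1)/7 = -6971*(-52/7) = 362492/7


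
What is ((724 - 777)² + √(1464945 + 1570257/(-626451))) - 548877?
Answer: -546068 + √63878142802927782/208817 ≈ -5.4486e+5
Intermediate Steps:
((724 - 777)² + √(1464945 + 1570257/(-626451))) - 548877 = ((-53)² + √(1464945 + 1570257*(-1/626451))) - 548877 = (2809 + √(1464945 - 523419/208817)) - 548877 = (2809 + √(305904896646/208817)) - 548877 = (2809 + √63878142802927782/208817) - 548877 = -546068 + √63878142802927782/208817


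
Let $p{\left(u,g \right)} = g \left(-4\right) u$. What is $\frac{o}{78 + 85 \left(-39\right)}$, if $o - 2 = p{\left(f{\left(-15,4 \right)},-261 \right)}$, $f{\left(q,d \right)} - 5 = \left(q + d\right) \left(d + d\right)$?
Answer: $\frac{86650}{3237} \approx 26.769$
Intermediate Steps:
$f{\left(q,d \right)} = 5 + 2 d \left(d + q\right)$ ($f{\left(q,d \right)} = 5 + \left(q + d\right) \left(d + d\right) = 5 + \left(d + q\right) 2 d = 5 + 2 d \left(d + q\right)$)
$p{\left(u,g \right)} = - 4 g u$
$o = -86650$ ($o = 2 - - 1044 \left(5 + 2 \cdot 4^{2} + 2 \cdot 4 \left(-15\right)\right) = 2 - - 1044 \left(5 + 2 \cdot 16 - 120\right) = 2 - - 1044 \left(5 + 32 - 120\right) = 2 - \left(-1044\right) \left(-83\right) = 2 - 86652 = -86650$)
$\frac{o}{78 + 85 \left(-39\right)} = - \frac{86650}{78 + 85 \left(-39\right)} = - \frac{86650}{78 - 3315} = - \frac{86650}{-3237} = \left(-86650\right) \left(- \frac{1}{3237}\right) = \frac{86650}{3237}$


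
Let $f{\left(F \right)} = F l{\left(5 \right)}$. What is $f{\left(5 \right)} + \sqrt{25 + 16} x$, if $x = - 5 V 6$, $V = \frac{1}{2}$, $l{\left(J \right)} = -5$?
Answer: $-25 - 15 \sqrt{41} \approx -121.05$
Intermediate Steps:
$V = \frac{1}{2} \approx 0.5$
$f{\left(F \right)} = - 5 F$ ($f{\left(F \right)} = F \left(-5\right) = - 5 F$)
$x = -15$ ($x = \left(-5\right) \frac{1}{2} \cdot 6 = \left(- \frac{5}{2}\right) 6 = -15$)
$f{\left(5 \right)} + \sqrt{25 + 16} x = \left(-5\right) 5 + \sqrt{25 + 16} \left(-15\right) = -25 + \sqrt{41} \left(-15\right) = -25 - 15 \sqrt{41}$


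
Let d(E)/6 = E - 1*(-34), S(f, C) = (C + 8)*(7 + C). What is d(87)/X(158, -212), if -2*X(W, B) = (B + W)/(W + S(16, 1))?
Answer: 55660/9 ≈ 6184.4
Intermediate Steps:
S(f, C) = (7 + C)*(8 + C) (S(f, C) = (8 + C)*(7 + C) = (7 + C)*(8 + C))
X(W, B) = -(B + W)/(2*(72 + W)) (X(W, B) = -(B + W)/(2*(W + (56 + 1² + 15*1))) = -(B + W)/(2*(W + (56 + 1 + 15))) = -(B + W)/(2*(W + 72)) = -(B + W)/(2*(72 + W)))
d(E) = 204 + 6*E (d(E) = 6*(E - 1*(-34)) = 6*(E + 34) = 6*(34 + E) = 204 + 6*E)
d(87)/X(158, -212) = (204 + 6*87)/(((-1*(-212) - 1*158)/(2*(72 + 158)))) = (204 + 522)/(((½)*(212 - 158)/230)) = 726/(((½)*(1/230)*54)) = 726/(27/230) = 726*(230/27) = 55660/9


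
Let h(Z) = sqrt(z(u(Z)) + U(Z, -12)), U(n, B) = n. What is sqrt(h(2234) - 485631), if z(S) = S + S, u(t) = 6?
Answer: sqrt(-485631 + sqrt(2246)) ≈ 696.84*I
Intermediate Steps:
z(S) = 2*S
h(Z) = sqrt(12 + Z) (h(Z) = sqrt(2*6 + Z) = sqrt(12 + Z))
sqrt(h(2234) - 485631) = sqrt(sqrt(12 + 2234) - 485631) = sqrt(sqrt(2246) - 485631) = sqrt(-485631 + sqrt(2246))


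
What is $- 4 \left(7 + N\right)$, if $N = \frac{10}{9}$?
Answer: $- \frac{292}{9} \approx -32.444$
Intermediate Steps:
$N = \frac{10}{9}$ ($N = 10 \cdot \frac{1}{9} = \frac{10}{9} \approx 1.1111$)
$- 4 \left(7 + N\right) = - 4 \left(7 + \frac{10}{9}\right) = \left(-4\right) \frac{73}{9} = - \frac{292}{9}$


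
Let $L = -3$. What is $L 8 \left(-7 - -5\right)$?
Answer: $48$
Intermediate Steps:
$L 8 \left(-7 - -5\right) = \left(-3\right) 8 \left(-7 - -5\right) = - 24 \left(-7 + 5\right) = \left(-24\right) \left(-2\right) = 48$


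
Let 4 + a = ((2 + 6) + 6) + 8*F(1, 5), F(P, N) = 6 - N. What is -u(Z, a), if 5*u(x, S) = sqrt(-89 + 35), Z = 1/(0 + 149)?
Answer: -3*I*sqrt(6)/5 ≈ -1.4697*I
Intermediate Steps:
a = 18 (a = -4 + (((2 + 6) + 6) + 8*(6 - 1*5)) = -4 + ((8 + 6) + 8*(6 - 5)) = -4 + (14 + 8*1) = -4 + (14 + 8) = -4 + 22 = 18)
Z = 1/149 ≈ 0.0067114
u(x, S) = 3*I*sqrt(6)/5 (u(x, S) = sqrt(-89 + 35)/5 = sqrt(-54)/5 = (3*I*sqrt(6))/5 = 3*I*sqrt(6)/5)
-u(Z, a) = -3*I*sqrt(6)/5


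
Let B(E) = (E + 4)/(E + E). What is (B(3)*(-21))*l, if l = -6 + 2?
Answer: 98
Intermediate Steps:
B(E) = (4 + E)/(2*E) (B(E) = (4 + E)/((2*E)) = (4 + E)*(1/(2*E)) = (4 + E)/(2*E))
l = -4
(B(3)*(-21))*l = (((1/2)*(4 + 3)/3)*(-21))*(-4) = (((1/2)*(1/3)*7)*(-21))*(-4) = ((7/6)*(-21))*(-4) = -49/2*(-4) = 98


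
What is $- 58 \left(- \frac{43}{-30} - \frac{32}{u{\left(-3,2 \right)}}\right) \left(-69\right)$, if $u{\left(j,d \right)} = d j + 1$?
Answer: $31349$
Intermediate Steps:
$u{\left(j,d \right)} = 1 + d j$
$- 58 \left(- \frac{43}{-30} - \frac{32}{u{\left(-3,2 \right)}}\right) \left(-69\right) = - 58 \left(- \frac{43}{-30} - \frac{32}{1 + 2 \left(-3\right)}\right) \left(-69\right) = - 58 \left(\left(-43\right) \left(- \frac{1}{30}\right) - \frac{32}{1 - 6}\right) \left(-69\right) = - 58 \left(\frac{43}{30} - \frac{32}{-5}\right) \left(-69\right) = - 58 \left(\frac{43}{30} - - \frac{32}{5}\right) \left(-69\right) = - 58 \left(\frac{43}{30} + \frac{32}{5}\right) \left(-69\right) = \left(-58\right) \frac{47}{6} \left(-69\right) = \left(- \frac{1363}{3}\right) \left(-69\right) = 31349$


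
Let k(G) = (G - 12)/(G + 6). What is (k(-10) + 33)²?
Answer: 5929/4 ≈ 1482.3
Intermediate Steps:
k(G) = (-12 + G)/(6 + G)
(k(-10) + 33)² = ((-12 - 10)/(6 - 10) + 33)² = (-22/(-4) + 33)² = (-¼*(-22) + 33)² = (11/2 + 33)² = (77/2)² = 5929/4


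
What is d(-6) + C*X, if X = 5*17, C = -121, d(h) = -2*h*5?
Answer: -10225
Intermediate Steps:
d(h) = -10*h
X = 85
d(-6) + C*X = -10*(-6) - 121*85 = 60 - 10285 = -10225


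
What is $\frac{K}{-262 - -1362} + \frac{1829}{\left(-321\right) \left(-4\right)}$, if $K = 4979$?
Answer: $\frac{1050617}{176550} \approx 5.9508$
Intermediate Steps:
$\frac{K}{-262 - -1362} + \frac{1829}{\left(-321\right) \left(-4\right)} = \frac{4979}{-262 - -1362} + \frac{1829}{\left(-321\right) \left(-4\right)} = \frac{4979}{-262 + 1362} + \frac{1829}{1284} = \frac{4979}{1100} + 1829 \cdot \frac{1}{1284} = 4979 \cdot \frac{1}{1100} + \frac{1829}{1284} = \frac{4979}{1100} + \frac{1829}{1284} = \frac{1050617}{176550}$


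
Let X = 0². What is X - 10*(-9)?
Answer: 90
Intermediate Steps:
X = 0
X - 10*(-9) = 0 - 10*(-9) = 0 + 90 = 90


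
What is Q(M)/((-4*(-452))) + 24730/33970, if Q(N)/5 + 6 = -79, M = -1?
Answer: 3027459/6141776 ≈ 0.49293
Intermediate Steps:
Q(N) = -425 (Q(N) = -30 + 5*(-79) = -30 - 395 = -425)
Q(M)/((-4*(-452))) + 24730/33970 = -425/((-4*(-452))) + 24730/33970 = -425/1808 + 24730*(1/33970) = -425*1/1808 + 2473/3397 = -425/1808 + 2473/3397 = 3027459/6141776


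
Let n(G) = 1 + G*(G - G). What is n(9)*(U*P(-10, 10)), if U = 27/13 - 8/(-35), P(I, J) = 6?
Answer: 6294/455 ≈ 13.833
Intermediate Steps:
n(G) = 1 (n(G) = 1 + G*0 = 1 + 0 = 1)
U = 1049/455 (U = 27*(1/13) - 8*(-1/35) = 27/13 + 8/35 = 1049/455 ≈ 2.3055)
n(9)*(U*P(-10, 10)) = 1*((1049/455)*6) = 1*(6294/455) = 6294/455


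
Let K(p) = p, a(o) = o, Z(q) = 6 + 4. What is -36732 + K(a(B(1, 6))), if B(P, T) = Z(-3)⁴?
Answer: -26732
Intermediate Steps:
Z(q) = 10
B(P, T) = 10000 (B(P, T) = 10⁴ = 10000)
-36732 + K(a(B(1, 6))) = -36732 + 10000 = -26732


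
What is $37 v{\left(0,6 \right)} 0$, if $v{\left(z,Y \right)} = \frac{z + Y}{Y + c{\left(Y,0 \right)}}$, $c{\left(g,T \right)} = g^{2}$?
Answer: $0$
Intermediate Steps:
$v{\left(z,Y \right)} = \frac{Y + z}{Y + Y^{2}}$ ($v{\left(z,Y \right)} = \frac{z + Y}{Y + Y^{2}} = \frac{Y + z}{Y + Y^{2}}$)
$37 v{\left(0,6 \right)} 0 = 37 \frac{6 + 0}{6 \left(1 + 6\right)} 0 = 37 \cdot \frac{1}{6} \cdot \frac{1}{7} \cdot 6 \cdot 0 = 37 \cdot \frac{1}{7} \cdot 0 = \frac{37}{7} \cdot 0 = 0$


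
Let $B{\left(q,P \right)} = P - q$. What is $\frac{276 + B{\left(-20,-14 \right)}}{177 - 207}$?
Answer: $- \frac{47}{5} \approx -9.4$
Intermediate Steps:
$\frac{276 + B{\left(-20,-14 \right)}}{177 - 207} = \frac{276 - -6}{177 - 207} = \frac{276 + \left(-14 + 20\right)}{-30} = \left(276 + 6\right) \left(- \frac{1}{30}\right) = 282 \left(- \frac{1}{30}\right) = - \frac{47}{5}$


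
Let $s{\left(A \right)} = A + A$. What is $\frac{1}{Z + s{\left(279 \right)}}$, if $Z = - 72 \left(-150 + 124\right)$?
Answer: $\frac{1}{2430} \approx 0.00041152$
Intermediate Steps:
$s{\left(A \right)} = 2 A$
$Z = 1872$ ($Z = \left(-72\right) \left(-26\right) = 1872$)
$\frac{1}{Z + s{\left(279 \right)}} = \frac{1}{1872 + 2 \cdot 279} = \frac{1}{1872 + 558} = \frac{1}{2430}$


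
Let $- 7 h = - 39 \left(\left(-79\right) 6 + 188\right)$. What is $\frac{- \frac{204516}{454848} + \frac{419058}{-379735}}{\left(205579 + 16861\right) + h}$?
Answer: $- \frac{6803938533}{967445561437280} \approx -7.0329 \cdot 10^{-6}$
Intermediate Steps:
$h = - \frac{11154}{7}$ ($h = - \frac{\left(-39\right) \left(\left(-79\right) 6 + 188\right)}{7} = - \frac{\left(-39\right) \left(-474 + 188\right)}{7} = - \frac{\left(-39\right) \left(-286\right)}{7} = \left(- \frac{1}{7}\right) 11154 = - \frac{11154}{7} \approx -1593.4$)
$\frac{- \frac{204516}{454848} + \frac{419058}{-379735}}{\left(205579 + 16861\right) + h} = \frac{- \frac{204516}{454848} + \frac{419058}{-379735}}{\left(205579 + 16861\right) - \frac{11154}{7}} = \frac{\left(-204516\right) \frac{1}{454848} + 419058 \left(- \frac{1}{379735}\right)}{222440 - \frac{11154}{7}} = \frac{- \frac{741}{1648} - \frac{419058}{379735}}{\frac{1545926}{7}} = \left(- \frac{971991219}{625803280}\right) \frac{7}{1545926} = - \frac{6803938533}{967445561437280}$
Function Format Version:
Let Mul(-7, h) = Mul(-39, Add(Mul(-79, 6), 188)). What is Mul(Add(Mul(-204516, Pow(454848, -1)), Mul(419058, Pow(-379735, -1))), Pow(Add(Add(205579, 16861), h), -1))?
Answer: Rational(-6803938533, 967445561437280) ≈ -7.0329e-6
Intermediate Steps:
h = Rational(-11154, 7) (h = Mul(Rational(-1, 7), Mul(-39, Add(Mul(-79, 6), 188))) = Mul(Rational(-1, 7), Mul(-39, Add(-474, 188))) = Mul(Rational(-1, 7), Mul(-39, -286)) = Mul(Rational(-1, 7), 11154) = Rational(-11154, 7) ≈ -1593.4)
Mul(Add(Mul(-204516, Pow(454848, -1)), Mul(419058, Pow(-379735, -1))), Pow(Add(Add(205579, 16861), h), -1)) = Mul(Add(Mul(-204516, Pow(454848, -1)), Mul(419058, Pow(-379735, -1))), Pow(Add(Add(205579, 16861), Rational(-11154, 7)), -1)) = Mul(Add(Mul(-204516, Rational(1, 454848)), Mul(419058, Rational(-1, 379735))), Pow(Add(222440, Rational(-11154, 7)), -1)) = Mul(Add(Rational(-741, 1648), Rational(-419058, 379735)), Pow(Rational(1545926, 7), -1)) = Mul(Rational(-971991219, 625803280), Rational(7, 1545926)) = Rational(-6803938533, 967445561437280)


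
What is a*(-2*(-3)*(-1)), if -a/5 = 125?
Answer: 3750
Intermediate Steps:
a = -625 (a = -5*125 = -625)
a*(-2*(-3)*(-1)) = -625*(-2*(-3))*(-1) = -3750*(-1) = -625*(-6) = 3750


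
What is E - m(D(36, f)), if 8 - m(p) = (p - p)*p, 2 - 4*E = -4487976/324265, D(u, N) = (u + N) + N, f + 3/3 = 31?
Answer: -2619987/648530 ≈ -4.0399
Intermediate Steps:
f = 30 (f = -1 + 31 = 30)
D(u, N) = u + 2*N (D(u, N) = (N + u) + N = u + 2*N)
E = 2568253/648530 (E = ½ - (-1121994)/324265 = ½ - ¼*(-4487976/324265) = ½ + 1121994/324265 = 2568253/648530 ≈ 3.9601)
m(p) = 8 (m(p) = 8 - (p - p)*p = 8 - 0*p = 8 - 1*0 = 8 + 0 = 8)
E - m(D(36, f)) = 2568253/648530 - 1*8 = 2568253/648530 - 8 = -2619987/648530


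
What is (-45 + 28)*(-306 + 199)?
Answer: 1819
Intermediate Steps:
(-45 + 28)*(-306 + 199) = -17*(-107) = 1819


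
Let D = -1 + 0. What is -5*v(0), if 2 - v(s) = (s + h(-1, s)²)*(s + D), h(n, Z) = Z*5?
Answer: -10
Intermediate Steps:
h(n, Z) = 5*Z
D = -1
v(s) = 2 - (-1 + s)*(s + 25*s²) (v(s) = 2 - (s + (5*s)²)*(s - 1) = 2 - (s + 25*s²)*(-1 + s) = 2 - (-1 + s)*(s + 25*s²))
-5*v(0) = -5*(2 + 0 - 25*0³ + 24*0²) = -5*(2 + 0 - 25*0 + 24*0) = -5*(2 + 0 + 0 + 0) = -5*2 = -10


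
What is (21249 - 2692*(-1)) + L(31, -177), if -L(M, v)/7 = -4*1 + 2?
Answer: 23955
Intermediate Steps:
L(M, v) = 14 (L(M, v) = -7*(-4*1 + 2) = -7*(-4 + 2) = -7*(-2) = 14)
(21249 - 2692*(-1)) + L(31, -177) = (21249 - 2692*(-1)) + 14 = (21249 + 2692) + 14 = 23941 + 14 = 23955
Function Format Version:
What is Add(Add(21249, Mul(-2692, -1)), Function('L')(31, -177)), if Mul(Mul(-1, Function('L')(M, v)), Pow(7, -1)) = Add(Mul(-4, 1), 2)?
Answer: 23955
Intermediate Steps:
Function('L')(M, v) = 14 (Function('L')(M, v) = Mul(-7, Add(Mul(-4, 1), 2)) = Mul(-7, Add(-4, 2)) = Mul(-7, -2) = 14)
Add(Add(21249, Mul(-2692, -1)), Function('L')(31, -177)) = Add(Add(21249, Mul(-2692, -1)), 14) = Add(Add(21249, 2692), 14) = Add(23941, 14) = 23955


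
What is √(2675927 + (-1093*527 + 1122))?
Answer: √2101038 ≈ 1449.5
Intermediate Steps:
√(2675927 + (-1093*527 + 1122)) = √(2675927 + (-576011 + 1122)) = √(2675927 - 574889) = √2101038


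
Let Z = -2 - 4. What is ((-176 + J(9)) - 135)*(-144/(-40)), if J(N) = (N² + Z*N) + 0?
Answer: -5112/5 ≈ -1022.4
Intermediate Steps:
Z = -6
J(N) = N² - 6*N (J(N) = (N² - 6*N) + 0 = N² - 6*N)
((-176 + J(9)) - 135)*(-144/(-40)) = ((-176 + 9*(-6 + 9)) - 135)*(-144/(-40)) = ((-176 + 9*3) - 135)*(-144*(-1/40)) = ((-176 + 27) - 135)*(18/5) = (-149 - 135)*(18/5) = -284*18/5 = -5112/5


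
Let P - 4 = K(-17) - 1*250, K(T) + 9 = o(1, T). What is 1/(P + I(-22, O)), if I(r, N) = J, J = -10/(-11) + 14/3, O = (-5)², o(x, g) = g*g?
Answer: 33/1306 ≈ 0.025268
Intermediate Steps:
o(x, g) = g²
O = 25
J = 184/33 (J = -10*(-1/11) + 14*(⅓) = 10/11 + 14/3 = 184/33 ≈ 5.5758)
K(T) = -9 + T²
I(r, N) = 184/33
P = 34 (P = 4 + ((-9 + (-17)²) - 1*250) = 4 + ((-9 + 289) - 250) = 4 + (280 - 250) = 4 + 30 = 34)
1/(P + I(-22, O)) = 1/(34 + 184/33) = 1/(1306/33) = 33/1306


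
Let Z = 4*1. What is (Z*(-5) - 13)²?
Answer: 1089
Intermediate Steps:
Z = 4
(Z*(-5) - 13)² = (4*(-5) - 13)² = (-20 - 13)² = (-33)² = 1089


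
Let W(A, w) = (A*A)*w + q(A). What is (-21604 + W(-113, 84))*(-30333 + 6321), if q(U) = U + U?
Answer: -25230993192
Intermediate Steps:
q(U) = 2*U
W(A, w) = 2*A + w*A² (W(A, w) = (A*A)*w + 2*A = A²*w + 2*A = w*A² + 2*A = 2*A + w*A²)
(-21604 + W(-113, 84))*(-30333 + 6321) = (-21604 - 113*(2 - 113*84))*(-30333 + 6321) = (-21604 - 113*(2 - 9492))*(-24012) = (-21604 - 113*(-9490))*(-24012) = (-21604 + 1072370)*(-24012) = 1050766*(-24012) = -25230993192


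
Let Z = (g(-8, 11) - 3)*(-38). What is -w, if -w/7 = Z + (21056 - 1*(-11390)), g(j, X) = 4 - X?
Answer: 229782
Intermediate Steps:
Z = 380 (Z = ((4 - 1*11) - 3)*(-38) = ((4 - 11) - 3)*(-38) = (-7 - 3)*(-38) = -10*(-38) = 380)
w = -229782 (w = -7*(380 + (21056 - 1*(-11390))) = -7*(380 + (21056 + 11390)) = -7*(380 + 32446) = -7*32826 = -229782)
-w = -1*(-229782) = 229782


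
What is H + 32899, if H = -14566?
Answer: 18333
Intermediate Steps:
H + 32899 = -14566 + 32899 = 18333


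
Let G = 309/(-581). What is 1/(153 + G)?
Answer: 581/88584 ≈ 0.0065587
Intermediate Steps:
G = -309/581 (G = 309*(-1/581) = -309/581 ≈ -0.53184)
1/(153 + G) = 1/(153 - 309/581) = 1/(88584/581) = 581/88584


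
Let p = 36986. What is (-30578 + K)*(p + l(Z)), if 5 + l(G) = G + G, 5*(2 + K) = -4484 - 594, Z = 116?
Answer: -5878835314/5 ≈ -1.1758e+9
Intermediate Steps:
K = -5088/5 (K = -2 + (-4484 - 594)/5 = -2 + (⅕)*(-5078) = -2 - 5078/5 = -5088/5 ≈ -1017.6)
l(G) = -5 + 2*G (l(G) = -5 + (G + G) = -5 + 2*G)
(-30578 + K)*(p + l(Z)) = (-30578 - 5088/5)*(36986 + (-5 + 2*116)) = -157978*(36986 + (-5 + 232))/5 = -157978*(36986 + 227)/5 = -157978/5*37213 = -5878835314/5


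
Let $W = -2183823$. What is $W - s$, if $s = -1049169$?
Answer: $-1134654$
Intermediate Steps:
$W - s = -2183823 - -1049169 = -2183823 + 1049169 = -1134654$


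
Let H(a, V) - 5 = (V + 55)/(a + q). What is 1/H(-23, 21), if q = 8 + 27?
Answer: 3/34 ≈ 0.088235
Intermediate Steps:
q = 35
H(a, V) = 5 + (55 + V)/(35 + a) (H(a, V) = 5 + (V + 55)/(a + 35) = 5 + (55 + V)/(35 + a))
1/H(-23, 21) = 1/((230 + 21 + 5*(-23))/(35 - 23)) = 1/((230 + 21 - 115)/12) = 1/((1/12)*136) = 1/(34/3) = 3/34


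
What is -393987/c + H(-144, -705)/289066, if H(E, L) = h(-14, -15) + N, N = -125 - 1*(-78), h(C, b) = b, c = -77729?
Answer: 2996932288/591284503 ≈ 5.0685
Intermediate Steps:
N = -47 (N = -125 + 78 = -47)
H(E, L) = -62 (H(E, L) = -15 - 47 = -62)
-393987/c + H(-144, -705)/289066 = -393987/(-77729) - 62/289066 = -393987*(-1/77729) - 62*1/289066 = 393987/77729 - 31/144533 = 2996932288/591284503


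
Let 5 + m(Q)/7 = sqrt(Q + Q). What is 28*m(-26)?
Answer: -980 + 392*I*sqrt(13) ≈ -980.0 + 1413.4*I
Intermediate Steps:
m(Q) = -35 + 7*sqrt(2)*sqrt(Q) (m(Q) = -35 + 7*sqrt(Q + Q) = -35 + 7*sqrt(2*Q) = -35 + 7*(sqrt(2)*sqrt(Q)) = -35 + 7*sqrt(2)*sqrt(Q))
28*m(-26) = 28*(-35 + 7*sqrt(2)*sqrt(-26)) = 28*(-35 + 7*sqrt(2)*(I*sqrt(26))) = 28*(-35 + 14*I*sqrt(13)) = -980 + 392*I*sqrt(13)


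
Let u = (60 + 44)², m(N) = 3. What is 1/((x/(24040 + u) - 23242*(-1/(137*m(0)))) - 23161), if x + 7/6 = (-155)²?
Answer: -28651632/661960454857 ≈ -4.3283e-5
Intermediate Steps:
x = 144143/6 (x = -7/6 + (-155)² = -7/6 + 24025 = 144143/6 ≈ 24024.)
u = 10816 (u = 104² = 10816)
1/((x/(24040 + u) - 23242*(-1/(137*m(0)))) - 23161) = 1/((144143/(6*(24040 + 10816)) - 23242/((-137*3))) - 23161) = 1/(((144143/6)/34856 - 23242/(-411)) - 23161) = 1/(((144143/6)*(1/34856) - 23242*(-1/411)) - 23161) = 1/((144143/209136 + 23242/411) - 23161) = 1/(1639993895/28651632 - 23161) = 1/(-661960454857/28651632) = -28651632/661960454857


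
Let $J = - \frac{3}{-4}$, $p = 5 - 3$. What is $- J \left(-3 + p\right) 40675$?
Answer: $\frac{122025}{4} \approx 30506.0$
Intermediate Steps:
$p = 2$
$J = \frac{3}{4}$ ($J = \left(-3\right) \left(- \frac{1}{4}\right) = \frac{3}{4} \approx 0.75$)
$- J \left(-3 + p\right) 40675 = - \frac{3 \left(-3 + 2\right)}{4} \cdot 40675 = - \frac{3}{4} \left(-1\right) 40675 = - \frac{\left(-3\right) 40675}{4} = \left(-1\right) \left(- \frac{122025}{4}\right) = \frac{122025}{4}$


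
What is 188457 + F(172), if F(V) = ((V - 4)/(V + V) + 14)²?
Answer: 348845122/1849 ≈ 1.8867e+5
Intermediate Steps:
F(V) = (14 + (-4 + V)/(2*V))² (F(V) = ((-4 + V)/((2*V)) + 14)² = ((-4 + V)*(1/(2*V)) + 14)² = ((-4 + V)/(2*V) + 14)² = (14 + (-4 + V)/(2*V))²)
188457 + F(172) = 188457 + (¼)*(-4 + 29*172)²/172² = 188457 + (¼)*(1/29584)*(-4 + 4988)² = 188457 + (¼)*(1/29584)*4984² = 188457 + (¼)*(1/29584)*24840256 = 188457 + 388129/1849 = 348845122/1849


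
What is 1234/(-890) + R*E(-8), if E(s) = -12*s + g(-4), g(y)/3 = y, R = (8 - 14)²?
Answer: 1345063/445 ≈ 3022.6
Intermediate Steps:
R = 36 (R = (-6)² = 36)
g(y) = 3*y
E(s) = -12 - 12*s (E(s) = -12*s + 3*(-4) = -12*s - 12 = -12 - 12*s)
1234/(-890) + R*E(-8) = 1234/(-890) + 36*(-12 - 12*(-8)) = 1234*(-1/890) + 36*(-12 + 96) = -617/445 + 36*84 = -617/445 + 3024 = 1345063/445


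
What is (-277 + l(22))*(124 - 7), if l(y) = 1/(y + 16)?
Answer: -1231425/38 ≈ -32406.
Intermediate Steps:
l(y) = 1/(16 + y)
(-277 + l(22))*(124 - 7) = (-277 + 1/(16 + 22))*(124 - 7) = (-277 + 1/38)*117 = -10525/38*117 = -1231425/38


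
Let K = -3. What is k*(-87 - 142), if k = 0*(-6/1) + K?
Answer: 687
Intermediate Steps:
k = -3 (k = 0*(-6/1) - 3 = 0*(-6*1) - 3 = 0*(-6) - 3 = 0 - 3 = -3)
k*(-87 - 142) = -3*(-87 - 142) = -3*(-229) = 687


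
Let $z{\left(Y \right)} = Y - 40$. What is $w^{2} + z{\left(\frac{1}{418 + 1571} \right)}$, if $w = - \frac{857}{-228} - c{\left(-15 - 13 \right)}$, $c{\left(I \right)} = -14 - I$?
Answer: $\frac{248469647}{3829488} \approx 64.883$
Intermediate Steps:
$z{\left(Y \right)} = -40 + Y$
$w = - \frac{2335}{228}$ ($w = - \frac{857}{-228} - \left(-14 - \left(-15 - 13\right)\right) = \left(-857\right) \left(- \frac{1}{228}\right) - \left(-14 - -28\right) = \frac{857}{228} - \left(-14 + 28\right) = \frac{857}{228} - 14 = - \frac{2335}{228} \approx -10.241$)
$w^{2} + z{\left(\frac{1}{418 + 1571} \right)} = \left(- \frac{2335}{228}\right)^{2} - \left(40 - \frac{1}{418 + 1571}\right) = \frac{5452225}{51984} - \left(40 - \frac{1}{1989}\right) = \frac{5452225}{51984} + \left(-40 + \frac{1}{1989}\right) = \frac{5452225}{51984} - \frac{79559}{1989} = \frac{248469647}{3829488}$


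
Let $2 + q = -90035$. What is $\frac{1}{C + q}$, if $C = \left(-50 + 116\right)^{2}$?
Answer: $- \frac{1}{85681} \approx -1.1671 \cdot 10^{-5}$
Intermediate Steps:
$q = -90037$ ($q = -2 - 90035 = -90037$)
$C = 4356$ ($C = 66^{2} = 4356$)
$\frac{1}{C + q} = \frac{1}{4356 - 90037} = \frac{1}{-85681} = - \frac{1}{85681}$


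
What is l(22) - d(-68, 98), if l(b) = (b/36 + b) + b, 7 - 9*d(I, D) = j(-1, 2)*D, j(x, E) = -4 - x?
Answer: 67/6 ≈ 11.167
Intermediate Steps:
d(I, D) = 7/9 + D/3 (d(I, D) = 7/9 - (-4 - 1*(-1))*D/9 = 7/9 - (-4 + 1)*D/9 = 7/9 - (-1)*D/3 = 7/9 + D/3)
l(b) = 73*b/36 (l(b) = (b*(1/36) + b) + b = (b/36 + b) + b = 37*b/36 + b = 73*b/36)
l(22) - d(-68, 98) = (73/36)*22 - (7/9 + (1/3)*98) = 803/18 - (7/9 + 98/3) = 803/18 - 1*301/9 = 803/18 - 301/9 = 67/6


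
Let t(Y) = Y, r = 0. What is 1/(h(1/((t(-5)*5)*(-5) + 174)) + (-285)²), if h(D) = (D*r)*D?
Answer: 1/81225 ≈ 1.2311e-5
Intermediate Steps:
h(D) = 0 (h(D) = (D*0)*D = 0*D = 0)
1/(h(1/((t(-5)*5)*(-5) + 174)) + (-285)²) = 1/(0 + (-285)²) = 1/(0 + 81225) = 1/81225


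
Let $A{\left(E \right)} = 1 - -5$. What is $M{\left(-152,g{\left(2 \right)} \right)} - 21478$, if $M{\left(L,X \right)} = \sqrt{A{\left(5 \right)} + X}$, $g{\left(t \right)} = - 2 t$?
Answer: $-21478 + \sqrt{2} \approx -21477.0$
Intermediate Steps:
$A{\left(E \right)} = 6$ ($A{\left(E \right)} = 1 + 5 = 6$)
$M{\left(L,X \right)} = \sqrt{6 + X}$
$M{\left(-152,g{\left(2 \right)} \right)} - 21478 = \sqrt{6 - 4} - 21478 = \sqrt{2} - 21478 = -21478 + \sqrt{2}$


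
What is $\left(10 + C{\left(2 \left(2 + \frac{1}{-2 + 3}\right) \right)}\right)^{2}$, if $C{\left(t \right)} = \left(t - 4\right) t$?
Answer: $484$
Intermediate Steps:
$C{\left(t \right)} = t \left(-4 + t\right)$ ($C{\left(t \right)} = \left(-4 + t\right) t = t \left(-4 + t\right)$)
$\left(10 + C{\left(2 \left(2 + \frac{1}{-2 + 3}\right) \right)}\right)^{2} = \left(10 + 2 \left(2 + \frac{1}{-2 + 3}\right) \left(-4 + 2 \left(2 + \frac{1}{-2 + 3}\right)\right)\right)^{2} = \left(10 + 2 \left(2 + 1^{-1}\right) \left(-4 + 2 \left(2 + 1^{-1}\right)\right)\right)^{2} = \left(10 + 2 \left(2 + 1\right) \left(-4 + 2 \left(2 + 1\right)\right)\right)^{2} = \left(10 + 2 \cdot 3 \left(-4 + 2 \cdot 3\right)\right)^{2} = \left(10 + 6 \left(-4 + 6\right)\right)^{2} = \left(10 + 6 \cdot 2\right)^{2} = \left(10 + 12\right)^{2} = 22^{2} = 484$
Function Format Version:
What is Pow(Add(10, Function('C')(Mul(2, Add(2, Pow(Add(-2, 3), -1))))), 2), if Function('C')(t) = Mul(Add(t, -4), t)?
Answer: 484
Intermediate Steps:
Function('C')(t) = Mul(t, Add(-4, t)) (Function('C')(t) = Mul(Add(-4, t), t) = Mul(t, Add(-4, t)))
Pow(Add(10, Function('C')(Mul(2, Add(2, Pow(Add(-2, 3), -1))))), 2) = Pow(Add(10, Mul(Mul(2, Add(2, Pow(Add(-2, 3), -1))), Add(-4, Mul(2, Add(2, Pow(Add(-2, 3), -1)))))), 2) = Pow(Add(10, Mul(Mul(2, Add(2, Pow(1, -1))), Add(-4, Mul(2, Add(2, Pow(1, -1)))))), 2) = Pow(Add(10, Mul(Mul(2, Add(2, 1)), Add(-4, Mul(2, Add(2, 1))))), 2) = Pow(Add(10, Mul(Mul(2, 3), Add(-4, Mul(2, 3)))), 2) = Pow(Add(10, Mul(6, Add(-4, 6))), 2) = Pow(Add(10, Mul(6, 2)), 2) = Pow(Add(10, 12), 2) = Pow(22, 2) = 484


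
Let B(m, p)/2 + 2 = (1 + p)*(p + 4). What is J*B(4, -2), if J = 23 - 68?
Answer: 360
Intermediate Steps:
J = -45
B(m, p) = -4 + 2*(1 + p)*(4 + p) (B(m, p) = -4 + 2*((1 + p)*(p + 4)) = -4 + 2*((1 + p)*(4 + p)) = -4 + 2*(1 + p)*(4 + p))
J*B(4, -2) = -45*(4 + 2*(-2)**2 + 10*(-2)) = -45*(4 + 2*4 - 20) = -45*(4 + 8 - 20) = -45*(-8) = 360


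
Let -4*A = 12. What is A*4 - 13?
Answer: -25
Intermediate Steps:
A = -3 (A = -¼*12 = -3)
A*4 - 13 = -3*4 - 13 = -12 - 13 = -25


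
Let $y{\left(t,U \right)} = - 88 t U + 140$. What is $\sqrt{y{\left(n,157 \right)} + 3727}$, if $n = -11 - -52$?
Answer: $i \sqrt{562589} \approx 750.06 i$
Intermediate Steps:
$n = 41$ ($n = -11 + 52 = 41$)
$y{\left(t,U \right)} = 140 - 88 U t$ ($y{\left(t,U \right)} = - 88 U t + 140 = 140 - 88 U t$)
$\sqrt{y{\left(n,157 \right)} + 3727} = \sqrt{\left(140 - 13816 \cdot 41\right) + 3727} = \sqrt{\left(140 - 566456\right) + 3727} = \sqrt{-566316 + 3727} = \sqrt{-562589} = i \sqrt{562589}$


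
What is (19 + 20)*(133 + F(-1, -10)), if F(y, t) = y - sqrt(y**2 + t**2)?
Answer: 5148 - 39*sqrt(101) ≈ 4756.1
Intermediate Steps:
F(y, t) = y - sqrt(t**2 + y**2)
(19 + 20)*(133 + F(-1, -10)) = (19 + 20)*(133 + (-1 - sqrt((-10)**2 + (-1)**2))) = 39*(133 + (-1 - sqrt(100 + 1))) = 39*(133 + (-1 - sqrt(101))) = 39*(132 - sqrt(101)) = 5148 - 39*sqrt(101)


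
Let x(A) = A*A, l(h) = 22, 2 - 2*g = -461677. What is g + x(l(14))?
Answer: 462647/2 ≈ 2.3132e+5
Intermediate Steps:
g = 461679/2 (g = 1 - 1/2*(-461677) = 1 + 461677/2 = 461679/2 ≈ 2.3084e+5)
x(A) = A**2
g + x(l(14)) = 461679/2 + 22**2 = 461679/2 + 484 = 462647/2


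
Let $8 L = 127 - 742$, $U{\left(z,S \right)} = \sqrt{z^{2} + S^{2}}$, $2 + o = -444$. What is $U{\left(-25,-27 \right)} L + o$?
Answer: $-446 - \frac{615 \sqrt{1354}}{8} \approx -3274.8$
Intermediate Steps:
$o = -446$ ($o = -2 - 444 = -446$)
$U{\left(z,S \right)} = \sqrt{S^{2} + z^{2}}$
$L = - \frac{615}{8}$ ($L = \frac{127 - 742}{8} = \frac{1}{8} \left(-615\right) = - \frac{615}{8} \approx -76.875$)
$U{\left(-25,-27 \right)} L + o = \sqrt{\left(-27\right)^{2} + \left(-25\right)^{2}} \left(- \frac{615}{8}\right) - 446 = \sqrt{729 + 625} \left(- \frac{615}{8}\right) - 446 = \sqrt{1354} \left(- \frac{615}{8}\right) - 446 = - \frac{615 \sqrt{1354}}{8} - 446 = -446 - \frac{615 \sqrt{1354}}{8}$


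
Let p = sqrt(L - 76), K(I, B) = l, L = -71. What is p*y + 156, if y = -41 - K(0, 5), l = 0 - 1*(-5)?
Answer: 156 - 322*I*sqrt(3) ≈ 156.0 - 557.72*I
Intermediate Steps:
l = 5 (l = 0 + 5 = 5)
K(I, B) = 5
p = 7*I*sqrt(3) (p = sqrt(-71 - 76) = sqrt(-147) = 7*I*sqrt(3) ≈ 12.124*I)
y = -46 (y = -41 - 1*5 = -41 - 5 = -46)
p*y + 156 = (7*I*sqrt(3))*(-46) + 156 = -322*I*sqrt(3) + 156 = 156 - 322*I*sqrt(3)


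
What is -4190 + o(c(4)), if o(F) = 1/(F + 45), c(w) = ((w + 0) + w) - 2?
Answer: -213689/51 ≈ -4190.0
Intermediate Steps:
c(w) = -2 + 2*w (c(w) = (w + w) - 2 = 2*w - 2 = -2 + 2*w)
o(F) = 1/(45 + F)
-4190 + o(c(4)) = -4190 + 1/(45 + (-2 + 2*4)) = -4190 + 1/(45 + (-2 + 8)) = -4190 + 1/(45 + 6) = -4190 + 1/51 = -213689/51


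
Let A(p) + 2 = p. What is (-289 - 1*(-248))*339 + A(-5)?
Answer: -13906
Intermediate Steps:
A(p) = -2 + p
(-289 - 1*(-248))*339 + A(-5) = (-289 - 1*(-248))*339 + (-2 - 5) = (-289 + 248)*339 - 7 = -41*339 - 7 = -13899 - 7 = -13906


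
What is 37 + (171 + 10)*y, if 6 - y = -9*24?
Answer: 40219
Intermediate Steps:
y = 222 (y = 6 - (-9)*24 = 6 - 1*(-216) = 6 + 216 = 222)
37 + (171 + 10)*y = 37 + (171 + 10)*222 = 37 + 181*222 = 37 + 40182 = 40219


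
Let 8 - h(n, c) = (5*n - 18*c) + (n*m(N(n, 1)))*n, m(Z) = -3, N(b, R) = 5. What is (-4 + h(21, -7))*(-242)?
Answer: -265232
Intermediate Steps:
h(n, c) = 8 - 5*n + 3*n² + 18*c (h(n, c) = 8 - ((5*n - 18*c) + (n*(-3))*n) = 8 - ((-18*c + 5*n) + (-3*n)*n) = 8 - ((-18*c + 5*n) - 3*n²) = 8 - (-18*c - 3*n² + 5*n) = 8 + (-5*n + 3*n² + 18*c) = 8 - 5*n + 3*n² + 18*c)
(-4 + h(21, -7))*(-242) = (-4 + (8 - 5*21 + 3*21² + 18*(-7)))*(-242) = (-4 + (8 - 105 + 3*441 - 126))*(-242) = (-4 + (8 - 105 + 1323 - 126))*(-242) = (-4 + 1100)*(-242) = 1096*(-242) = -265232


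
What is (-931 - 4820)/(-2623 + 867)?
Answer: 5751/1756 ≈ 3.2751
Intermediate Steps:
(-931 - 4820)/(-2623 + 867) = -5751/(-1756) = -5751*(-1/1756) = 5751/1756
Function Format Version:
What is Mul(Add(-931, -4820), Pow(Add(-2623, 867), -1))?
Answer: Rational(5751, 1756) ≈ 3.2751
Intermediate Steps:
Mul(Add(-931, -4820), Pow(Add(-2623, 867), -1)) = Mul(-5751, Pow(-1756, -1)) = Mul(-5751, Rational(-1, 1756)) = Rational(5751, 1756)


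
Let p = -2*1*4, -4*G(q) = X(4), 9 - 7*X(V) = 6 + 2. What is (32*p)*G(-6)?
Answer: 64/7 ≈ 9.1429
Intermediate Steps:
X(V) = ⅐ (X(V) = 9/7 - (6 + 2)/7 = 9/7 - ⅐*8 = 9/7 - 8/7 = ⅐)
G(q) = -1/28 (G(q) = -¼*⅐ = -1/28)
p = -8 (p = -2*4 = -8)
(32*p)*G(-6) = (32*(-8))*(-1/28) = -256*(-1/28) = 64/7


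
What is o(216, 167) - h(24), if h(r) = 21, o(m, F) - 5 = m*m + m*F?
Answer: 82712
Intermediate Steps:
o(m, F) = 5 + m² + F*m (o(m, F) = 5 + (m*m + m*F) = 5 + (m² + F*m) = 5 + m² + F*m)
o(216, 167) - h(24) = (5 + 216² + 167*216) - 1*21 = (5 + 46656 + 36072) - 21 = 82733 - 21 = 82712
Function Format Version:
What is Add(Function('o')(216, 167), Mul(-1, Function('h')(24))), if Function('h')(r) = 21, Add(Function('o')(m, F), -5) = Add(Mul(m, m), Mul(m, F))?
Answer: 82712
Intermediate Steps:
Function('o')(m, F) = Add(5, Pow(m, 2), Mul(F, m)) (Function('o')(m, F) = Add(5, Add(Mul(m, m), Mul(m, F))) = Add(5, Add(Pow(m, 2), Mul(F, m))) = Add(5, Pow(m, 2), Mul(F, m)))
Add(Function('o')(216, 167), Mul(-1, Function('h')(24))) = Add(Add(5, Pow(216, 2), Mul(167, 216)), Mul(-1, 21)) = Add(Add(5, 46656, 36072), -21) = Add(82733, -21) = 82712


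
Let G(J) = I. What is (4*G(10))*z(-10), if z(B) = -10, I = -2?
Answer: 80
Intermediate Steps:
G(J) = -2
(4*G(10))*z(-10) = (4*(-2))*(-10) = -8*(-10) = 80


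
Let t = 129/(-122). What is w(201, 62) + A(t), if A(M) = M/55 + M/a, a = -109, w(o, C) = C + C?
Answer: 45342697/365695 ≈ 123.99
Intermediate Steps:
w(o, C) = 2*C
t = -129/122 (t = 129*(-1/122) = -129/122 ≈ -1.0574)
A(M) = 54*M/5995 (A(M) = M/55 + M/(-109) = M*(1/55) + M*(-1/109) = M/55 - M/109 = 54*M/5995)
w(201, 62) + A(t) = 2*62 + (54/5995)*(-129/122) = 124 - 3483/365695 = 45342697/365695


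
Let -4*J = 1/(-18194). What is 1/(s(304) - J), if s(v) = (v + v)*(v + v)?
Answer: 72776/26902667263 ≈ 2.7052e-6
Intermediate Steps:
s(v) = 4*v**2 (s(v) = (2*v)*(2*v) = 4*v**2)
J = 1/72776 (J = -1/4/(-18194) = -1/4*(-1/18194) = 1/72776 ≈ 1.3741e-5)
1/(s(304) - J) = 1/(4*304**2 - 1*1/72776) = 1/(4*92416 - 1/72776) = 1/(369664 - 1/72776) = 1/(26902667263/72776) = 72776/26902667263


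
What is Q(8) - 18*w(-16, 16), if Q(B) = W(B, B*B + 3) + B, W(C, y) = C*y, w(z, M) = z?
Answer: 832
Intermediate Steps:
Q(B) = B + B*(3 + B²) (Q(B) = B*(B*B + 3) + B = B*(B² + 3) + B = B*(3 + B²) + B = B + B*(3 + B²))
Q(8) - 18*w(-16, 16) = 8*(4 + 8²) - 18*(-16) = 8*(4 + 64) + 288 = 8*68 + 288 = 544 + 288 = 832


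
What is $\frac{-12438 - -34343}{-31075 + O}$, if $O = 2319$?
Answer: $- \frac{1685}{2212} \approx -0.76175$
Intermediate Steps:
$\frac{-12438 - -34343}{-31075 + O} = \frac{-12438 - -34343}{-31075 + 2319} = \frac{-12438 + 34343}{-28756} = 21905 \left(- \frac{1}{28756}\right) = - \frac{1685}{2212}$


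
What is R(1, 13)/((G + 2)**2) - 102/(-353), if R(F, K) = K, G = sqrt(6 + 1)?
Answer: 51397/3177 - 52*sqrt(7)/9 ≈ 0.89128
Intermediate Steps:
G = sqrt(7) ≈ 2.6458
R(1, 13)/((G + 2)**2) - 102/(-353) = 13/((sqrt(7) + 2)**2) - 102/(-353) = 13/((2 + sqrt(7))**2) - 102*(-1/353) = 13/(2 + sqrt(7))**2 + 102/353 = 102/353 + 13/(2 + sqrt(7))**2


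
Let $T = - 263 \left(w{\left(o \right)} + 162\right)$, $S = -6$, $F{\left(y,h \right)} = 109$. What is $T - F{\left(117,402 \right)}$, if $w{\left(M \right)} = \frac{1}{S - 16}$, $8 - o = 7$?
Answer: $- \frac{939467}{22} \approx -42703.0$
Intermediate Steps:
$o = 1$ ($o = 8 - 7 = 1$)
$w{\left(M \right)} = - \frac{1}{22}$ ($w{\left(M \right)} = \frac{1}{-6 - 16} = \frac{1}{-22} = - \frac{1}{22}$)
$T = - \frac{937069}{22}$ ($T = - 263 \left(- \frac{1}{22} + 162\right) = \left(-263\right) \frac{3563}{22} = - \frac{937069}{22} \approx -42594.0$)
$T - F{\left(117,402 \right)} = - \frac{937069}{22} - 109 = - \frac{939467}{22}$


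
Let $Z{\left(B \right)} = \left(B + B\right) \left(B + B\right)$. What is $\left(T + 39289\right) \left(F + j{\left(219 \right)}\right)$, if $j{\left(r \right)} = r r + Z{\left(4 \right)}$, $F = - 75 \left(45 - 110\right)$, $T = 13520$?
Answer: $2793596100$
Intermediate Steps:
$Z{\left(B \right)} = 4 B^{2}$ ($Z{\left(B \right)} = 2 B 2 B = 4 B^{2}$)
$F = 4875$ ($F = \left(-75\right) \left(-65\right) = 4875$)
$j{\left(r \right)} = 64 + r^{2}$ ($j{\left(r \right)} = r r + 4 \cdot 4^{2} = r^{2} + 4 \cdot 16 = r^{2} + 64 = 64 + r^{2}$)
$\left(T + 39289\right) \left(F + j{\left(219 \right)}\right) = \left(13520 + 39289\right) \left(4875 + \left(64 + 219^{2}\right)\right) = 52809 \left(4875 + \left(64 + 47961\right)\right) = 52809 \left(4875 + 48025\right) = 52809 \cdot 52900 = 2793596100$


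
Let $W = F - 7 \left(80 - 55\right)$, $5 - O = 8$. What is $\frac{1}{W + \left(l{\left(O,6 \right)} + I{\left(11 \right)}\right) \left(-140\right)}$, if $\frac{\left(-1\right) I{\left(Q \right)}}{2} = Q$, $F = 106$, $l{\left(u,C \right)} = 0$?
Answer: $\frac{1}{3011} \approx 0.00033212$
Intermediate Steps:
$O = -3$ ($O = 5 - 8 = -3$)
$I{\left(Q \right)} = - 2 Q$
$W = -69$ ($W = 106 - 7 \left(80 - 55\right) = 106 - 175 = -69$)
$\frac{1}{W + \left(l{\left(O,6 \right)} + I{\left(11 \right)}\right) \left(-140\right)} = \frac{1}{-69 + \left(0 - 22\right) \left(-140\right)} = \frac{1}{-69 - -3080} = \frac{1}{-69 + 3080} = \frac{1}{3011}$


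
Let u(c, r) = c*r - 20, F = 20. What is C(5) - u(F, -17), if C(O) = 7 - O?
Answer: 362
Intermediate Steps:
u(c, r) = -20 + c*r
C(5) - u(F, -17) = (7 - 1*5) - (-20 + 20*(-17)) = (7 - 5) - (-20 - 340) = 2 - 1*(-360) = 2 + 360 = 362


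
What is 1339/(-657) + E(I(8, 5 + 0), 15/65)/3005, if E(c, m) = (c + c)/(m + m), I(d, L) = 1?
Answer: -4020848/1974285 ≈ -2.0366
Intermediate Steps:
E(c, m) = c/m (E(c, m) = (2*c)/((2*m)) = (2*c)*(1/(2*m)) = c/m)
1339/(-657) + E(I(8, 5 + 0), 15/65)/3005 = 1339/(-657) + (1/(15/65))/3005 = 1339*(-1/657) + (1/(15*(1/65)))*(1/3005) = -1339/657 + (1/(3/13))*(1/3005) = -1339/657 + (1*(13/3))*(1/3005) = -1339/657 + (13/3)*(1/3005) = -1339/657 + 13/9015 = -4020848/1974285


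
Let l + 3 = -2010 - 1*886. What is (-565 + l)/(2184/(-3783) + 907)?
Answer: -336008/87923 ≈ -3.8216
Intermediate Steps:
l = -2899 (l = -3 + (-2010 - 1*886) = -3 + (-2010 - 886) = -3 - 2896 = -2899)
(-565 + l)/(2184/(-3783) + 907) = (-565 - 2899)/(2184/(-3783) + 907) = -3464/(2184*(-1/3783) + 907) = -3464/(-56/97 + 907) = -3464/87923/97 = -3464*97/87923 = -336008/87923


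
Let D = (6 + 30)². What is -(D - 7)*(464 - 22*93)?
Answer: 2039198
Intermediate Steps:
D = 1296 (D = 36² = 1296)
-(D - 7)*(464 - 22*93) = -(1296 - 7)*(464 - 22*93) = -1289*(464 - 2046) = -1289*(-1582) = -1*(-2039198) = 2039198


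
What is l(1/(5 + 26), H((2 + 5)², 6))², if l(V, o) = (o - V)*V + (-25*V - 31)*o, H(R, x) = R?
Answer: 2238662318656/923521 ≈ 2.4241e+6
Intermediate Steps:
l(V, o) = V*(o - V) + o*(-31 - 25*V) (l(V, o) = V*(o - V) + (-31 - 25*V)*o = V*(o - V) + o*(-31 - 25*V))
l(1/(5 + 26), H((2 + 5)², 6))² = (-(1/(5 + 26))² - 31*(2 + 5)² - 24*(2 + 5)²/(5 + 26))² = (-(1/31)² - 31*7² - 24*7²/31)² = (-(1/31)² - 31*49 - 24*1/31*49)² = (-1*1/961 - 1519 - 1176/31)² = (-1/961 - 1519 - 1176/31)² = (-1496216/961)² = 2238662318656/923521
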